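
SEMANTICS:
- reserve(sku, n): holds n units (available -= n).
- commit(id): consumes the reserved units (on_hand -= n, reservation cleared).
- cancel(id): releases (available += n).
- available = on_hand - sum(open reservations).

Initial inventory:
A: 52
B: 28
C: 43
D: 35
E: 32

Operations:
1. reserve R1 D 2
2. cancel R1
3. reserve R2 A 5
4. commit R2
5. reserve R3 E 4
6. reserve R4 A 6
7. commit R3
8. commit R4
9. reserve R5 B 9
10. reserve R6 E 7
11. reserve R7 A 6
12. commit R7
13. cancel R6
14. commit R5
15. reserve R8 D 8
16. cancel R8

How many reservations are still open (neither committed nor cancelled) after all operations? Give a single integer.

Step 1: reserve R1 D 2 -> on_hand[A=52 B=28 C=43 D=35 E=32] avail[A=52 B=28 C=43 D=33 E=32] open={R1}
Step 2: cancel R1 -> on_hand[A=52 B=28 C=43 D=35 E=32] avail[A=52 B=28 C=43 D=35 E=32] open={}
Step 3: reserve R2 A 5 -> on_hand[A=52 B=28 C=43 D=35 E=32] avail[A=47 B=28 C=43 D=35 E=32] open={R2}
Step 4: commit R2 -> on_hand[A=47 B=28 C=43 D=35 E=32] avail[A=47 B=28 C=43 D=35 E=32] open={}
Step 5: reserve R3 E 4 -> on_hand[A=47 B=28 C=43 D=35 E=32] avail[A=47 B=28 C=43 D=35 E=28] open={R3}
Step 6: reserve R4 A 6 -> on_hand[A=47 B=28 C=43 D=35 E=32] avail[A=41 B=28 C=43 D=35 E=28] open={R3,R4}
Step 7: commit R3 -> on_hand[A=47 B=28 C=43 D=35 E=28] avail[A=41 B=28 C=43 D=35 E=28] open={R4}
Step 8: commit R4 -> on_hand[A=41 B=28 C=43 D=35 E=28] avail[A=41 B=28 C=43 D=35 E=28] open={}
Step 9: reserve R5 B 9 -> on_hand[A=41 B=28 C=43 D=35 E=28] avail[A=41 B=19 C=43 D=35 E=28] open={R5}
Step 10: reserve R6 E 7 -> on_hand[A=41 B=28 C=43 D=35 E=28] avail[A=41 B=19 C=43 D=35 E=21] open={R5,R6}
Step 11: reserve R7 A 6 -> on_hand[A=41 B=28 C=43 D=35 E=28] avail[A=35 B=19 C=43 D=35 E=21] open={R5,R6,R7}
Step 12: commit R7 -> on_hand[A=35 B=28 C=43 D=35 E=28] avail[A=35 B=19 C=43 D=35 E=21] open={R5,R6}
Step 13: cancel R6 -> on_hand[A=35 B=28 C=43 D=35 E=28] avail[A=35 B=19 C=43 D=35 E=28] open={R5}
Step 14: commit R5 -> on_hand[A=35 B=19 C=43 D=35 E=28] avail[A=35 B=19 C=43 D=35 E=28] open={}
Step 15: reserve R8 D 8 -> on_hand[A=35 B=19 C=43 D=35 E=28] avail[A=35 B=19 C=43 D=27 E=28] open={R8}
Step 16: cancel R8 -> on_hand[A=35 B=19 C=43 D=35 E=28] avail[A=35 B=19 C=43 D=35 E=28] open={}
Open reservations: [] -> 0

Answer: 0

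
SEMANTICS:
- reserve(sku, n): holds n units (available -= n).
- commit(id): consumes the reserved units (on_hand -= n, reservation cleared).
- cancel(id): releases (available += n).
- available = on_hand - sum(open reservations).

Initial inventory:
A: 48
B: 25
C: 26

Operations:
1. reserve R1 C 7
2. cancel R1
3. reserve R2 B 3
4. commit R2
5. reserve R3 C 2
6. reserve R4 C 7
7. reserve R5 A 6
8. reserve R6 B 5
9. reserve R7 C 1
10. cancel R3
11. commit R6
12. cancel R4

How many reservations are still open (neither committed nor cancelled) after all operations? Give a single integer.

Step 1: reserve R1 C 7 -> on_hand[A=48 B=25 C=26] avail[A=48 B=25 C=19] open={R1}
Step 2: cancel R1 -> on_hand[A=48 B=25 C=26] avail[A=48 B=25 C=26] open={}
Step 3: reserve R2 B 3 -> on_hand[A=48 B=25 C=26] avail[A=48 B=22 C=26] open={R2}
Step 4: commit R2 -> on_hand[A=48 B=22 C=26] avail[A=48 B=22 C=26] open={}
Step 5: reserve R3 C 2 -> on_hand[A=48 B=22 C=26] avail[A=48 B=22 C=24] open={R3}
Step 6: reserve R4 C 7 -> on_hand[A=48 B=22 C=26] avail[A=48 B=22 C=17] open={R3,R4}
Step 7: reserve R5 A 6 -> on_hand[A=48 B=22 C=26] avail[A=42 B=22 C=17] open={R3,R4,R5}
Step 8: reserve R6 B 5 -> on_hand[A=48 B=22 C=26] avail[A=42 B=17 C=17] open={R3,R4,R5,R6}
Step 9: reserve R7 C 1 -> on_hand[A=48 B=22 C=26] avail[A=42 B=17 C=16] open={R3,R4,R5,R6,R7}
Step 10: cancel R3 -> on_hand[A=48 B=22 C=26] avail[A=42 B=17 C=18] open={R4,R5,R6,R7}
Step 11: commit R6 -> on_hand[A=48 B=17 C=26] avail[A=42 B=17 C=18] open={R4,R5,R7}
Step 12: cancel R4 -> on_hand[A=48 B=17 C=26] avail[A=42 B=17 C=25] open={R5,R7}
Open reservations: ['R5', 'R7'] -> 2

Answer: 2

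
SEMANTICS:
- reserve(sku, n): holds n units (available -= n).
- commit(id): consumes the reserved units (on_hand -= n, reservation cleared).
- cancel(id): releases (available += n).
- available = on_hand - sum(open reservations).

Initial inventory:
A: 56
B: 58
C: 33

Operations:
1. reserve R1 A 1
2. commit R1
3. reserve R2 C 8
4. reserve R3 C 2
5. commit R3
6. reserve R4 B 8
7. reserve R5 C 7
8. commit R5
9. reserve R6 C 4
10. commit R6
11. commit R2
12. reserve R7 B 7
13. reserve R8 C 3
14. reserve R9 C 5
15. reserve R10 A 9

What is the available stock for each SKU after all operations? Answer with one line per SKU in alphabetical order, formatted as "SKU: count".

Step 1: reserve R1 A 1 -> on_hand[A=56 B=58 C=33] avail[A=55 B=58 C=33] open={R1}
Step 2: commit R1 -> on_hand[A=55 B=58 C=33] avail[A=55 B=58 C=33] open={}
Step 3: reserve R2 C 8 -> on_hand[A=55 B=58 C=33] avail[A=55 B=58 C=25] open={R2}
Step 4: reserve R3 C 2 -> on_hand[A=55 B=58 C=33] avail[A=55 B=58 C=23] open={R2,R3}
Step 5: commit R3 -> on_hand[A=55 B=58 C=31] avail[A=55 B=58 C=23] open={R2}
Step 6: reserve R4 B 8 -> on_hand[A=55 B=58 C=31] avail[A=55 B=50 C=23] open={R2,R4}
Step 7: reserve R5 C 7 -> on_hand[A=55 B=58 C=31] avail[A=55 B=50 C=16] open={R2,R4,R5}
Step 8: commit R5 -> on_hand[A=55 B=58 C=24] avail[A=55 B=50 C=16] open={R2,R4}
Step 9: reserve R6 C 4 -> on_hand[A=55 B=58 C=24] avail[A=55 B=50 C=12] open={R2,R4,R6}
Step 10: commit R6 -> on_hand[A=55 B=58 C=20] avail[A=55 B=50 C=12] open={R2,R4}
Step 11: commit R2 -> on_hand[A=55 B=58 C=12] avail[A=55 B=50 C=12] open={R4}
Step 12: reserve R7 B 7 -> on_hand[A=55 B=58 C=12] avail[A=55 B=43 C=12] open={R4,R7}
Step 13: reserve R8 C 3 -> on_hand[A=55 B=58 C=12] avail[A=55 B=43 C=9] open={R4,R7,R8}
Step 14: reserve R9 C 5 -> on_hand[A=55 B=58 C=12] avail[A=55 B=43 C=4] open={R4,R7,R8,R9}
Step 15: reserve R10 A 9 -> on_hand[A=55 B=58 C=12] avail[A=46 B=43 C=4] open={R10,R4,R7,R8,R9}

Answer: A: 46
B: 43
C: 4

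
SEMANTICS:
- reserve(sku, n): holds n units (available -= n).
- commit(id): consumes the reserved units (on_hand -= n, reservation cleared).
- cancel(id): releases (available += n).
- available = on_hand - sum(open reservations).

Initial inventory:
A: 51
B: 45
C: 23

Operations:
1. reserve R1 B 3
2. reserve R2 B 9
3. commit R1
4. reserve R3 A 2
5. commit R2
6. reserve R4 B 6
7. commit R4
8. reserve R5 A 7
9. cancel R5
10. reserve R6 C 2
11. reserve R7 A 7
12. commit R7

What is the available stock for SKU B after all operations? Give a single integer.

Answer: 27

Derivation:
Step 1: reserve R1 B 3 -> on_hand[A=51 B=45 C=23] avail[A=51 B=42 C=23] open={R1}
Step 2: reserve R2 B 9 -> on_hand[A=51 B=45 C=23] avail[A=51 B=33 C=23] open={R1,R2}
Step 3: commit R1 -> on_hand[A=51 B=42 C=23] avail[A=51 B=33 C=23] open={R2}
Step 4: reserve R3 A 2 -> on_hand[A=51 B=42 C=23] avail[A=49 B=33 C=23] open={R2,R3}
Step 5: commit R2 -> on_hand[A=51 B=33 C=23] avail[A=49 B=33 C=23] open={R3}
Step 6: reserve R4 B 6 -> on_hand[A=51 B=33 C=23] avail[A=49 B=27 C=23] open={R3,R4}
Step 7: commit R4 -> on_hand[A=51 B=27 C=23] avail[A=49 B=27 C=23] open={R3}
Step 8: reserve R5 A 7 -> on_hand[A=51 B=27 C=23] avail[A=42 B=27 C=23] open={R3,R5}
Step 9: cancel R5 -> on_hand[A=51 B=27 C=23] avail[A=49 B=27 C=23] open={R3}
Step 10: reserve R6 C 2 -> on_hand[A=51 B=27 C=23] avail[A=49 B=27 C=21] open={R3,R6}
Step 11: reserve R7 A 7 -> on_hand[A=51 B=27 C=23] avail[A=42 B=27 C=21] open={R3,R6,R7}
Step 12: commit R7 -> on_hand[A=44 B=27 C=23] avail[A=42 B=27 C=21] open={R3,R6}
Final available[B] = 27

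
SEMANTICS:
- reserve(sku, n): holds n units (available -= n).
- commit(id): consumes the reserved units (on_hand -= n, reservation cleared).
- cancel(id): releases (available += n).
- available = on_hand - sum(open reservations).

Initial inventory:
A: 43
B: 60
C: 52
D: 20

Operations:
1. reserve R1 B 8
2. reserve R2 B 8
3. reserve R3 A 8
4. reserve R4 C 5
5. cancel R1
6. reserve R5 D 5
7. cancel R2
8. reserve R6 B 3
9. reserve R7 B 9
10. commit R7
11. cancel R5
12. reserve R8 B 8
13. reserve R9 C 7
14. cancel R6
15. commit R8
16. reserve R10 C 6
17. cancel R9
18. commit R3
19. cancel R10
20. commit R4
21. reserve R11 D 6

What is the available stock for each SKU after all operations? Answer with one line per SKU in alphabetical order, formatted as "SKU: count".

Answer: A: 35
B: 43
C: 47
D: 14

Derivation:
Step 1: reserve R1 B 8 -> on_hand[A=43 B=60 C=52 D=20] avail[A=43 B=52 C=52 D=20] open={R1}
Step 2: reserve R2 B 8 -> on_hand[A=43 B=60 C=52 D=20] avail[A=43 B=44 C=52 D=20] open={R1,R2}
Step 3: reserve R3 A 8 -> on_hand[A=43 B=60 C=52 D=20] avail[A=35 B=44 C=52 D=20] open={R1,R2,R3}
Step 4: reserve R4 C 5 -> on_hand[A=43 B=60 C=52 D=20] avail[A=35 B=44 C=47 D=20] open={R1,R2,R3,R4}
Step 5: cancel R1 -> on_hand[A=43 B=60 C=52 D=20] avail[A=35 B=52 C=47 D=20] open={R2,R3,R4}
Step 6: reserve R5 D 5 -> on_hand[A=43 B=60 C=52 D=20] avail[A=35 B=52 C=47 D=15] open={R2,R3,R4,R5}
Step 7: cancel R2 -> on_hand[A=43 B=60 C=52 D=20] avail[A=35 B=60 C=47 D=15] open={R3,R4,R5}
Step 8: reserve R6 B 3 -> on_hand[A=43 B=60 C=52 D=20] avail[A=35 B=57 C=47 D=15] open={R3,R4,R5,R6}
Step 9: reserve R7 B 9 -> on_hand[A=43 B=60 C=52 D=20] avail[A=35 B=48 C=47 D=15] open={R3,R4,R5,R6,R7}
Step 10: commit R7 -> on_hand[A=43 B=51 C=52 D=20] avail[A=35 B=48 C=47 D=15] open={R3,R4,R5,R6}
Step 11: cancel R5 -> on_hand[A=43 B=51 C=52 D=20] avail[A=35 B=48 C=47 D=20] open={R3,R4,R6}
Step 12: reserve R8 B 8 -> on_hand[A=43 B=51 C=52 D=20] avail[A=35 B=40 C=47 D=20] open={R3,R4,R6,R8}
Step 13: reserve R9 C 7 -> on_hand[A=43 B=51 C=52 D=20] avail[A=35 B=40 C=40 D=20] open={R3,R4,R6,R8,R9}
Step 14: cancel R6 -> on_hand[A=43 B=51 C=52 D=20] avail[A=35 B=43 C=40 D=20] open={R3,R4,R8,R9}
Step 15: commit R8 -> on_hand[A=43 B=43 C=52 D=20] avail[A=35 B=43 C=40 D=20] open={R3,R4,R9}
Step 16: reserve R10 C 6 -> on_hand[A=43 B=43 C=52 D=20] avail[A=35 B=43 C=34 D=20] open={R10,R3,R4,R9}
Step 17: cancel R9 -> on_hand[A=43 B=43 C=52 D=20] avail[A=35 B=43 C=41 D=20] open={R10,R3,R4}
Step 18: commit R3 -> on_hand[A=35 B=43 C=52 D=20] avail[A=35 B=43 C=41 D=20] open={R10,R4}
Step 19: cancel R10 -> on_hand[A=35 B=43 C=52 D=20] avail[A=35 B=43 C=47 D=20] open={R4}
Step 20: commit R4 -> on_hand[A=35 B=43 C=47 D=20] avail[A=35 B=43 C=47 D=20] open={}
Step 21: reserve R11 D 6 -> on_hand[A=35 B=43 C=47 D=20] avail[A=35 B=43 C=47 D=14] open={R11}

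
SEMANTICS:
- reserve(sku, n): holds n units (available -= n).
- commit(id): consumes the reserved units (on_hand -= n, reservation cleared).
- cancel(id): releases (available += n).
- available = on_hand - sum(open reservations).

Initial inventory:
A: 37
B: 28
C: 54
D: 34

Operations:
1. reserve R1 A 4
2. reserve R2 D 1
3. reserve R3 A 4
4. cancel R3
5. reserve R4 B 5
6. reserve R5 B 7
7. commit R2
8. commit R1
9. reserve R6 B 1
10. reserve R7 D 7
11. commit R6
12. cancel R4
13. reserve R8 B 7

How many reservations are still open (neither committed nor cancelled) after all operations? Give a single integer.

Step 1: reserve R1 A 4 -> on_hand[A=37 B=28 C=54 D=34] avail[A=33 B=28 C=54 D=34] open={R1}
Step 2: reserve R2 D 1 -> on_hand[A=37 B=28 C=54 D=34] avail[A=33 B=28 C=54 D=33] open={R1,R2}
Step 3: reserve R3 A 4 -> on_hand[A=37 B=28 C=54 D=34] avail[A=29 B=28 C=54 D=33] open={R1,R2,R3}
Step 4: cancel R3 -> on_hand[A=37 B=28 C=54 D=34] avail[A=33 B=28 C=54 D=33] open={R1,R2}
Step 5: reserve R4 B 5 -> on_hand[A=37 B=28 C=54 D=34] avail[A=33 B=23 C=54 D=33] open={R1,R2,R4}
Step 6: reserve R5 B 7 -> on_hand[A=37 B=28 C=54 D=34] avail[A=33 B=16 C=54 D=33] open={R1,R2,R4,R5}
Step 7: commit R2 -> on_hand[A=37 B=28 C=54 D=33] avail[A=33 B=16 C=54 D=33] open={R1,R4,R5}
Step 8: commit R1 -> on_hand[A=33 B=28 C=54 D=33] avail[A=33 B=16 C=54 D=33] open={R4,R5}
Step 9: reserve R6 B 1 -> on_hand[A=33 B=28 C=54 D=33] avail[A=33 B=15 C=54 D=33] open={R4,R5,R6}
Step 10: reserve R7 D 7 -> on_hand[A=33 B=28 C=54 D=33] avail[A=33 B=15 C=54 D=26] open={R4,R5,R6,R7}
Step 11: commit R6 -> on_hand[A=33 B=27 C=54 D=33] avail[A=33 B=15 C=54 D=26] open={R4,R5,R7}
Step 12: cancel R4 -> on_hand[A=33 B=27 C=54 D=33] avail[A=33 B=20 C=54 D=26] open={R5,R7}
Step 13: reserve R8 B 7 -> on_hand[A=33 B=27 C=54 D=33] avail[A=33 B=13 C=54 D=26] open={R5,R7,R8}
Open reservations: ['R5', 'R7', 'R8'] -> 3

Answer: 3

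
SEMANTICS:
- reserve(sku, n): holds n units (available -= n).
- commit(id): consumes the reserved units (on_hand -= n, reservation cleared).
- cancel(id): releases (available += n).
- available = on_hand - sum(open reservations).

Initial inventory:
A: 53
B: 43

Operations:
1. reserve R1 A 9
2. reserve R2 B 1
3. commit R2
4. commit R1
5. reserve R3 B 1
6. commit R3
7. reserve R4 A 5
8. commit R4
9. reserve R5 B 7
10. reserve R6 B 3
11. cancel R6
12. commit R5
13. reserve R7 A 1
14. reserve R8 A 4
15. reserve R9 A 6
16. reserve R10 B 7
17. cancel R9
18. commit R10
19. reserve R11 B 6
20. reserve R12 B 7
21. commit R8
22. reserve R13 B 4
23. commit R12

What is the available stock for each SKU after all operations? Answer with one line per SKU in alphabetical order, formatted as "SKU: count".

Answer: A: 34
B: 10

Derivation:
Step 1: reserve R1 A 9 -> on_hand[A=53 B=43] avail[A=44 B=43] open={R1}
Step 2: reserve R2 B 1 -> on_hand[A=53 B=43] avail[A=44 B=42] open={R1,R2}
Step 3: commit R2 -> on_hand[A=53 B=42] avail[A=44 B=42] open={R1}
Step 4: commit R1 -> on_hand[A=44 B=42] avail[A=44 B=42] open={}
Step 5: reserve R3 B 1 -> on_hand[A=44 B=42] avail[A=44 B=41] open={R3}
Step 6: commit R3 -> on_hand[A=44 B=41] avail[A=44 B=41] open={}
Step 7: reserve R4 A 5 -> on_hand[A=44 B=41] avail[A=39 B=41] open={R4}
Step 8: commit R4 -> on_hand[A=39 B=41] avail[A=39 B=41] open={}
Step 9: reserve R5 B 7 -> on_hand[A=39 B=41] avail[A=39 B=34] open={R5}
Step 10: reserve R6 B 3 -> on_hand[A=39 B=41] avail[A=39 B=31] open={R5,R6}
Step 11: cancel R6 -> on_hand[A=39 B=41] avail[A=39 B=34] open={R5}
Step 12: commit R5 -> on_hand[A=39 B=34] avail[A=39 B=34] open={}
Step 13: reserve R7 A 1 -> on_hand[A=39 B=34] avail[A=38 B=34] open={R7}
Step 14: reserve R8 A 4 -> on_hand[A=39 B=34] avail[A=34 B=34] open={R7,R8}
Step 15: reserve R9 A 6 -> on_hand[A=39 B=34] avail[A=28 B=34] open={R7,R8,R9}
Step 16: reserve R10 B 7 -> on_hand[A=39 B=34] avail[A=28 B=27] open={R10,R7,R8,R9}
Step 17: cancel R9 -> on_hand[A=39 B=34] avail[A=34 B=27] open={R10,R7,R8}
Step 18: commit R10 -> on_hand[A=39 B=27] avail[A=34 B=27] open={R7,R8}
Step 19: reserve R11 B 6 -> on_hand[A=39 B=27] avail[A=34 B=21] open={R11,R7,R8}
Step 20: reserve R12 B 7 -> on_hand[A=39 B=27] avail[A=34 B=14] open={R11,R12,R7,R8}
Step 21: commit R8 -> on_hand[A=35 B=27] avail[A=34 B=14] open={R11,R12,R7}
Step 22: reserve R13 B 4 -> on_hand[A=35 B=27] avail[A=34 B=10] open={R11,R12,R13,R7}
Step 23: commit R12 -> on_hand[A=35 B=20] avail[A=34 B=10] open={R11,R13,R7}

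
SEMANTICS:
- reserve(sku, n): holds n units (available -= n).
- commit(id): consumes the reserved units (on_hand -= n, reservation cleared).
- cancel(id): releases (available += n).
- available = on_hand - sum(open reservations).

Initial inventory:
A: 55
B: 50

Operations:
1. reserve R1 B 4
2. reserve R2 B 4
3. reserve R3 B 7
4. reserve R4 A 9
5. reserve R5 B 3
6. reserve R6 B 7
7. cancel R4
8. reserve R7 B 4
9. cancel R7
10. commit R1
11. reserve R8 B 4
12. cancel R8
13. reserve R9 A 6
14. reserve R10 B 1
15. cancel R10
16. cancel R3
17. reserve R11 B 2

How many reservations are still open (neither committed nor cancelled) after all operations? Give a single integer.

Step 1: reserve R1 B 4 -> on_hand[A=55 B=50] avail[A=55 B=46] open={R1}
Step 2: reserve R2 B 4 -> on_hand[A=55 B=50] avail[A=55 B=42] open={R1,R2}
Step 3: reserve R3 B 7 -> on_hand[A=55 B=50] avail[A=55 B=35] open={R1,R2,R3}
Step 4: reserve R4 A 9 -> on_hand[A=55 B=50] avail[A=46 B=35] open={R1,R2,R3,R4}
Step 5: reserve R5 B 3 -> on_hand[A=55 B=50] avail[A=46 B=32] open={R1,R2,R3,R4,R5}
Step 6: reserve R6 B 7 -> on_hand[A=55 B=50] avail[A=46 B=25] open={R1,R2,R3,R4,R5,R6}
Step 7: cancel R4 -> on_hand[A=55 B=50] avail[A=55 B=25] open={R1,R2,R3,R5,R6}
Step 8: reserve R7 B 4 -> on_hand[A=55 B=50] avail[A=55 B=21] open={R1,R2,R3,R5,R6,R7}
Step 9: cancel R7 -> on_hand[A=55 B=50] avail[A=55 B=25] open={R1,R2,R3,R5,R6}
Step 10: commit R1 -> on_hand[A=55 B=46] avail[A=55 B=25] open={R2,R3,R5,R6}
Step 11: reserve R8 B 4 -> on_hand[A=55 B=46] avail[A=55 B=21] open={R2,R3,R5,R6,R8}
Step 12: cancel R8 -> on_hand[A=55 B=46] avail[A=55 B=25] open={R2,R3,R5,R6}
Step 13: reserve R9 A 6 -> on_hand[A=55 B=46] avail[A=49 B=25] open={R2,R3,R5,R6,R9}
Step 14: reserve R10 B 1 -> on_hand[A=55 B=46] avail[A=49 B=24] open={R10,R2,R3,R5,R6,R9}
Step 15: cancel R10 -> on_hand[A=55 B=46] avail[A=49 B=25] open={R2,R3,R5,R6,R9}
Step 16: cancel R3 -> on_hand[A=55 B=46] avail[A=49 B=32] open={R2,R5,R6,R9}
Step 17: reserve R11 B 2 -> on_hand[A=55 B=46] avail[A=49 B=30] open={R11,R2,R5,R6,R9}
Open reservations: ['R11', 'R2', 'R5', 'R6', 'R9'] -> 5

Answer: 5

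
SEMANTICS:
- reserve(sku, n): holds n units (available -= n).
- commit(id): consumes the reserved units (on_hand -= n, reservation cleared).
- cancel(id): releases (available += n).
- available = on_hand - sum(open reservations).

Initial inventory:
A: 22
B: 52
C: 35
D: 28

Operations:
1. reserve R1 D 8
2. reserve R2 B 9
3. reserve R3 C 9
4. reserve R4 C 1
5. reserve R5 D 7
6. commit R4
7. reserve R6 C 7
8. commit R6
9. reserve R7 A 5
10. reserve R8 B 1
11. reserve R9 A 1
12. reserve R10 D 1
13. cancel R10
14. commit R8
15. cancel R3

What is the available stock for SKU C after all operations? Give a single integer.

Step 1: reserve R1 D 8 -> on_hand[A=22 B=52 C=35 D=28] avail[A=22 B=52 C=35 D=20] open={R1}
Step 2: reserve R2 B 9 -> on_hand[A=22 B=52 C=35 D=28] avail[A=22 B=43 C=35 D=20] open={R1,R2}
Step 3: reserve R3 C 9 -> on_hand[A=22 B=52 C=35 D=28] avail[A=22 B=43 C=26 D=20] open={R1,R2,R3}
Step 4: reserve R4 C 1 -> on_hand[A=22 B=52 C=35 D=28] avail[A=22 B=43 C=25 D=20] open={R1,R2,R3,R4}
Step 5: reserve R5 D 7 -> on_hand[A=22 B=52 C=35 D=28] avail[A=22 B=43 C=25 D=13] open={R1,R2,R3,R4,R5}
Step 6: commit R4 -> on_hand[A=22 B=52 C=34 D=28] avail[A=22 B=43 C=25 D=13] open={R1,R2,R3,R5}
Step 7: reserve R6 C 7 -> on_hand[A=22 B=52 C=34 D=28] avail[A=22 B=43 C=18 D=13] open={R1,R2,R3,R5,R6}
Step 8: commit R6 -> on_hand[A=22 B=52 C=27 D=28] avail[A=22 B=43 C=18 D=13] open={R1,R2,R3,R5}
Step 9: reserve R7 A 5 -> on_hand[A=22 B=52 C=27 D=28] avail[A=17 B=43 C=18 D=13] open={R1,R2,R3,R5,R7}
Step 10: reserve R8 B 1 -> on_hand[A=22 B=52 C=27 D=28] avail[A=17 B=42 C=18 D=13] open={R1,R2,R3,R5,R7,R8}
Step 11: reserve R9 A 1 -> on_hand[A=22 B=52 C=27 D=28] avail[A=16 B=42 C=18 D=13] open={R1,R2,R3,R5,R7,R8,R9}
Step 12: reserve R10 D 1 -> on_hand[A=22 B=52 C=27 D=28] avail[A=16 B=42 C=18 D=12] open={R1,R10,R2,R3,R5,R7,R8,R9}
Step 13: cancel R10 -> on_hand[A=22 B=52 C=27 D=28] avail[A=16 B=42 C=18 D=13] open={R1,R2,R3,R5,R7,R8,R9}
Step 14: commit R8 -> on_hand[A=22 B=51 C=27 D=28] avail[A=16 B=42 C=18 D=13] open={R1,R2,R3,R5,R7,R9}
Step 15: cancel R3 -> on_hand[A=22 B=51 C=27 D=28] avail[A=16 B=42 C=27 D=13] open={R1,R2,R5,R7,R9}
Final available[C] = 27

Answer: 27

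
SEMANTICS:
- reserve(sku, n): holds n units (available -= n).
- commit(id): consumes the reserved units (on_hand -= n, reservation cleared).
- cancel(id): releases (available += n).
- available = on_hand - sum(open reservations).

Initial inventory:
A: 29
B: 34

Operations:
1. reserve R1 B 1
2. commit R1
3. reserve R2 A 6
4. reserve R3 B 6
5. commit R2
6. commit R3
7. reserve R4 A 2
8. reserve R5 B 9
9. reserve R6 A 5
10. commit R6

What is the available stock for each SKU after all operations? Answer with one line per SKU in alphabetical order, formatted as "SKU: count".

Answer: A: 16
B: 18

Derivation:
Step 1: reserve R1 B 1 -> on_hand[A=29 B=34] avail[A=29 B=33] open={R1}
Step 2: commit R1 -> on_hand[A=29 B=33] avail[A=29 B=33] open={}
Step 3: reserve R2 A 6 -> on_hand[A=29 B=33] avail[A=23 B=33] open={R2}
Step 4: reserve R3 B 6 -> on_hand[A=29 B=33] avail[A=23 B=27] open={R2,R3}
Step 5: commit R2 -> on_hand[A=23 B=33] avail[A=23 B=27] open={R3}
Step 6: commit R3 -> on_hand[A=23 B=27] avail[A=23 B=27] open={}
Step 7: reserve R4 A 2 -> on_hand[A=23 B=27] avail[A=21 B=27] open={R4}
Step 8: reserve R5 B 9 -> on_hand[A=23 B=27] avail[A=21 B=18] open={R4,R5}
Step 9: reserve R6 A 5 -> on_hand[A=23 B=27] avail[A=16 B=18] open={R4,R5,R6}
Step 10: commit R6 -> on_hand[A=18 B=27] avail[A=16 B=18] open={R4,R5}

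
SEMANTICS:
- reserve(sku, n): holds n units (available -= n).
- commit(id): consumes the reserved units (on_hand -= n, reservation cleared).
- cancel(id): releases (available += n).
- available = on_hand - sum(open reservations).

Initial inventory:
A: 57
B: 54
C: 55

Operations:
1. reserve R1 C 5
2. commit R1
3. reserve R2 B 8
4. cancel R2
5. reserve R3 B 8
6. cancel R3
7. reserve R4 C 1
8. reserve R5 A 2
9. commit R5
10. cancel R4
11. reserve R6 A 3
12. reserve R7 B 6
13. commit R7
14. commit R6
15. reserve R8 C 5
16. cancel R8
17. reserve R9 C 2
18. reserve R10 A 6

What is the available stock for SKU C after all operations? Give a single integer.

Answer: 48

Derivation:
Step 1: reserve R1 C 5 -> on_hand[A=57 B=54 C=55] avail[A=57 B=54 C=50] open={R1}
Step 2: commit R1 -> on_hand[A=57 B=54 C=50] avail[A=57 B=54 C=50] open={}
Step 3: reserve R2 B 8 -> on_hand[A=57 B=54 C=50] avail[A=57 B=46 C=50] open={R2}
Step 4: cancel R2 -> on_hand[A=57 B=54 C=50] avail[A=57 B=54 C=50] open={}
Step 5: reserve R3 B 8 -> on_hand[A=57 B=54 C=50] avail[A=57 B=46 C=50] open={R3}
Step 6: cancel R3 -> on_hand[A=57 B=54 C=50] avail[A=57 B=54 C=50] open={}
Step 7: reserve R4 C 1 -> on_hand[A=57 B=54 C=50] avail[A=57 B=54 C=49] open={R4}
Step 8: reserve R5 A 2 -> on_hand[A=57 B=54 C=50] avail[A=55 B=54 C=49] open={R4,R5}
Step 9: commit R5 -> on_hand[A=55 B=54 C=50] avail[A=55 B=54 C=49] open={R4}
Step 10: cancel R4 -> on_hand[A=55 B=54 C=50] avail[A=55 B=54 C=50] open={}
Step 11: reserve R6 A 3 -> on_hand[A=55 B=54 C=50] avail[A=52 B=54 C=50] open={R6}
Step 12: reserve R7 B 6 -> on_hand[A=55 B=54 C=50] avail[A=52 B=48 C=50] open={R6,R7}
Step 13: commit R7 -> on_hand[A=55 B=48 C=50] avail[A=52 B=48 C=50] open={R6}
Step 14: commit R6 -> on_hand[A=52 B=48 C=50] avail[A=52 B=48 C=50] open={}
Step 15: reserve R8 C 5 -> on_hand[A=52 B=48 C=50] avail[A=52 B=48 C=45] open={R8}
Step 16: cancel R8 -> on_hand[A=52 B=48 C=50] avail[A=52 B=48 C=50] open={}
Step 17: reserve R9 C 2 -> on_hand[A=52 B=48 C=50] avail[A=52 B=48 C=48] open={R9}
Step 18: reserve R10 A 6 -> on_hand[A=52 B=48 C=50] avail[A=46 B=48 C=48] open={R10,R9}
Final available[C] = 48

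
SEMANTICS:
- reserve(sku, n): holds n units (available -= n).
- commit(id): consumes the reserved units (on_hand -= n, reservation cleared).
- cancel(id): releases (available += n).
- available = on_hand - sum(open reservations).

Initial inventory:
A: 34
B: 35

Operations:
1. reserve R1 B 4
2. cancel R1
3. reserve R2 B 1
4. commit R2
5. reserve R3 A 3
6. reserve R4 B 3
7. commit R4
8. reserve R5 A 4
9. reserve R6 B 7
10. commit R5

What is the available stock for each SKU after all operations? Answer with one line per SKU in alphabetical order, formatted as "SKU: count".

Answer: A: 27
B: 24

Derivation:
Step 1: reserve R1 B 4 -> on_hand[A=34 B=35] avail[A=34 B=31] open={R1}
Step 2: cancel R1 -> on_hand[A=34 B=35] avail[A=34 B=35] open={}
Step 3: reserve R2 B 1 -> on_hand[A=34 B=35] avail[A=34 B=34] open={R2}
Step 4: commit R2 -> on_hand[A=34 B=34] avail[A=34 B=34] open={}
Step 5: reserve R3 A 3 -> on_hand[A=34 B=34] avail[A=31 B=34] open={R3}
Step 6: reserve R4 B 3 -> on_hand[A=34 B=34] avail[A=31 B=31] open={R3,R4}
Step 7: commit R4 -> on_hand[A=34 B=31] avail[A=31 B=31] open={R3}
Step 8: reserve R5 A 4 -> on_hand[A=34 B=31] avail[A=27 B=31] open={R3,R5}
Step 9: reserve R6 B 7 -> on_hand[A=34 B=31] avail[A=27 B=24] open={R3,R5,R6}
Step 10: commit R5 -> on_hand[A=30 B=31] avail[A=27 B=24] open={R3,R6}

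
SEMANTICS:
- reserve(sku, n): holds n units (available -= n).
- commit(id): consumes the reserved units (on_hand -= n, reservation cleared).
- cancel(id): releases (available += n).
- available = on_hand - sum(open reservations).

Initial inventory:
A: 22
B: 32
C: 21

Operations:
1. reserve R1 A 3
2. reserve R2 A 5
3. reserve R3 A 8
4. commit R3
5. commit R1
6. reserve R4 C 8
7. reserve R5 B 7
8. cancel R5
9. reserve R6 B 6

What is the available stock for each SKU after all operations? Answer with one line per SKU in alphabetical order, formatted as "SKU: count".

Step 1: reserve R1 A 3 -> on_hand[A=22 B=32 C=21] avail[A=19 B=32 C=21] open={R1}
Step 2: reserve R2 A 5 -> on_hand[A=22 B=32 C=21] avail[A=14 B=32 C=21] open={R1,R2}
Step 3: reserve R3 A 8 -> on_hand[A=22 B=32 C=21] avail[A=6 B=32 C=21] open={R1,R2,R3}
Step 4: commit R3 -> on_hand[A=14 B=32 C=21] avail[A=6 B=32 C=21] open={R1,R2}
Step 5: commit R1 -> on_hand[A=11 B=32 C=21] avail[A=6 B=32 C=21] open={R2}
Step 6: reserve R4 C 8 -> on_hand[A=11 B=32 C=21] avail[A=6 B=32 C=13] open={R2,R4}
Step 7: reserve R5 B 7 -> on_hand[A=11 B=32 C=21] avail[A=6 B=25 C=13] open={R2,R4,R5}
Step 8: cancel R5 -> on_hand[A=11 B=32 C=21] avail[A=6 B=32 C=13] open={R2,R4}
Step 9: reserve R6 B 6 -> on_hand[A=11 B=32 C=21] avail[A=6 B=26 C=13] open={R2,R4,R6}

Answer: A: 6
B: 26
C: 13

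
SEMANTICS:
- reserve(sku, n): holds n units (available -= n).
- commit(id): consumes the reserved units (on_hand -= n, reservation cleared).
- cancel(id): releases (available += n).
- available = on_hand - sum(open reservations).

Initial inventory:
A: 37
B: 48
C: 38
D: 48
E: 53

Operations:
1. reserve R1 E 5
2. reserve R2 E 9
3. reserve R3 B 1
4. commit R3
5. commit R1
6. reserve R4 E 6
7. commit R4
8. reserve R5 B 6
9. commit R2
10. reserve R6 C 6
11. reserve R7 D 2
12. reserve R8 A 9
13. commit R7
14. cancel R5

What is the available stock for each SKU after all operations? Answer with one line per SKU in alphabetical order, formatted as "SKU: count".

Answer: A: 28
B: 47
C: 32
D: 46
E: 33

Derivation:
Step 1: reserve R1 E 5 -> on_hand[A=37 B=48 C=38 D=48 E=53] avail[A=37 B=48 C=38 D=48 E=48] open={R1}
Step 2: reserve R2 E 9 -> on_hand[A=37 B=48 C=38 D=48 E=53] avail[A=37 B=48 C=38 D=48 E=39] open={R1,R2}
Step 3: reserve R3 B 1 -> on_hand[A=37 B=48 C=38 D=48 E=53] avail[A=37 B=47 C=38 D=48 E=39] open={R1,R2,R3}
Step 4: commit R3 -> on_hand[A=37 B=47 C=38 D=48 E=53] avail[A=37 B=47 C=38 D=48 E=39] open={R1,R2}
Step 5: commit R1 -> on_hand[A=37 B=47 C=38 D=48 E=48] avail[A=37 B=47 C=38 D=48 E=39] open={R2}
Step 6: reserve R4 E 6 -> on_hand[A=37 B=47 C=38 D=48 E=48] avail[A=37 B=47 C=38 D=48 E=33] open={R2,R4}
Step 7: commit R4 -> on_hand[A=37 B=47 C=38 D=48 E=42] avail[A=37 B=47 C=38 D=48 E=33] open={R2}
Step 8: reserve R5 B 6 -> on_hand[A=37 B=47 C=38 D=48 E=42] avail[A=37 B=41 C=38 D=48 E=33] open={R2,R5}
Step 9: commit R2 -> on_hand[A=37 B=47 C=38 D=48 E=33] avail[A=37 B=41 C=38 D=48 E=33] open={R5}
Step 10: reserve R6 C 6 -> on_hand[A=37 B=47 C=38 D=48 E=33] avail[A=37 B=41 C=32 D=48 E=33] open={R5,R6}
Step 11: reserve R7 D 2 -> on_hand[A=37 B=47 C=38 D=48 E=33] avail[A=37 B=41 C=32 D=46 E=33] open={R5,R6,R7}
Step 12: reserve R8 A 9 -> on_hand[A=37 B=47 C=38 D=48 E=33] avail[A=28 B=41 C=32 D=46 E=33] open={R5,R6,R7,R8}
Step 13: commit R7 -> on_hand[A=37 B=47 C=38 D=46 E=33] avail[A=28 B=41 C=32 D=46 E=33] open={R5,R6,R8}
Step 14: cancel R5 -> on_hand[A=37 B=47 C=38 D=46 E=33] avail[A=28 B=47 C=32 D=46 E=33] open={R6,R8}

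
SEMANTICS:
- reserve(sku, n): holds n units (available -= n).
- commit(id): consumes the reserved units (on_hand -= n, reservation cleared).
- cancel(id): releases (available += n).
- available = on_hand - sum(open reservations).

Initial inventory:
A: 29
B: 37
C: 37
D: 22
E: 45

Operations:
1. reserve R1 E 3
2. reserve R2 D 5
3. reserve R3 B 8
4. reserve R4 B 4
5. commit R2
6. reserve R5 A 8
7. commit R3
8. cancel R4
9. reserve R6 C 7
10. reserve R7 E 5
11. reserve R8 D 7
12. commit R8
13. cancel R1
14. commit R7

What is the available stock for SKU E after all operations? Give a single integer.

Answer: 40

Derivation:
Step 1: reserve R1 E 3 -> on_hand[A=29 B=37 C=37 D=22 E=45] avail[A=29 B=37 C=37 D=22 E=42] open={R1}
Step 2: reserve R2 D 5 -> on_hand[A=29 B=37 C=37 D=22 E=45] avail[A=29 B=37 C=37 D=17 E=42] open={R1,R2}
Step 3: reserve R3 B 8 -> on_hand[A=29 B=37 C=37 D=22 E=45] avail[A=29 B=29 C=37 D=17 E=42] open={R1,R2,R3}
Step 4: reserve R4 B 4 -> on_hand[A=29 B=37 C=37 D=22 E=45] avail[A=29 B=25 C=37 D=17 E=42] open={R1,R2,R3,R4}
Step 5: commit R2 -> on_hand[A=29 B=37 C=37 D=17 E=45] avail[A=29 B=25 C=37 D=17 E=42] open={R1,R3,R4}
Step 6: reserve R5 A 8 -> on_hand[A=29 B=37 C=37 D=17 E=45] avail[A=21 B=25 C=37 D=17 E=42] open={R1,R3,R4,R5}
Step 7: commit R3 -> on_hand[A=29 B=29 C=37 D=17 E=45] avail[A=21 B=25 C=37 D=17 E=42] open={R1,R4,R5}
Step 8: cancel R4 -> on_hand[A=29 B=29 C=37 D=17 E=45] avail[A=21 B=29 C=37 D=17 E=42] open={R1,R5}
Step 9: reserve R6 C 7 -> on_hand[A=29 B=29 C=37 D=17 E=45] avail[A=21 B=29 C=30 D=17 E=42] open={R1,R5,R6}
Step 10: reserve R7 E 5 -> on_hand[A=29 B=29 C=37 D=17 E=45] avail[A=21 B=29 C=30 D=17 E=37] open={R1,R5,R6,R7}
Step 11: reserve R8 D 7 -> on_hand[A=29 B=29 C=37 D=17 E=45] avail[A=21 B=29 C=30 D=10 E=37] open={R1,R5,R6,R7,R8}
Step 12: commit R8 -> on_hand[A=29 B=29 C=37 D=10 E=45] avail[A=21 B=29 C=30 D=10 E=37] open={R1,R5,R6,R7}
Step 13: cancel R1 -> on_hand[A=29 B=29 C=37 D=10 E=45] avail[A=21 B=29 C=30 D=10 E=40] open={R5,R6,R7}
Step 14: commit R7 -> on_hand[A=29 B=29 C=37 D=10 E=40] avail[A=21 B=29 C=30 D=10 E=40] open={R5,R6}
Final available[E] = 40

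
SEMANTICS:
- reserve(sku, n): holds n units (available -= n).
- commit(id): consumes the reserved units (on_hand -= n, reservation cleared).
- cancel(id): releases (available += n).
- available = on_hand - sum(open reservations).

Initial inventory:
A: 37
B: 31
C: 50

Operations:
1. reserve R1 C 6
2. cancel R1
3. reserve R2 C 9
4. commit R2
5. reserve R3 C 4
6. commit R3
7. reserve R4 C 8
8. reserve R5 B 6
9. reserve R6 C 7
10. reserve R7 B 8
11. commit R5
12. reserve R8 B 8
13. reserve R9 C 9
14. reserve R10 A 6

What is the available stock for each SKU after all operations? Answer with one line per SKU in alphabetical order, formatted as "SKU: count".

Step 1: reserve R1 C 6 -> on_hand[A=37 B=31 C=50] avail[A=37 B=31 C=44] open={R1}
Step 2: cancel R1 -> on_hand[A=37 B=31 C=50] avail[A=37 B=31 C=50] open={}
Step 3: reserve R2 C 9 -> on_hand[A=37 B=31 C=50] avail[A=37 B=31 C=41] open={R2}
Step 4: commit R2 -> on_hand[A=37 B=31 C=41] avail[A=37 B=31 C=41] open={}
Step 5: reserve R3 C 4 -> on_hand[A=37 B=31 C=41] avail[A=37 B=31 C=37] open={R3}
Step 6: commit R3 -> on_hand[A=37 B=31 C=37] avail[A=37 B=31 C=37] open={}
Step 7: reserve R4 C 8 -> on_hand[A=37 B=31 C=37] avail[A=37 B=31 C=29] open={R4}
Step 8: reserve R5 B 6 -> on_hand[A=37 B=31 C=37] avail[A=37 B=25 C=29] open={R4,R5}
Step 9: reserve R6 C 7 -> on_hand[A=37 B=31 C=37] avail[A=37 B=25 C=22] open={R4,R5,R6}
Step 10: reserve R7 B 8 -> on_hand[A=37 B=31 C=37] avail[A=37 B=17 C=22] open={R4,R5,R6,R7}
Step 11: commit R5 -> on_hand[A=37 B=25 C=37] avail[A=37 B=17 C=22] open={R4,R6,R7}
Step 12: reserve R8 B 8 -> on_hand[A=37 B=25 C=37] avail[A=37 B=9 C=22] open={R4,R6,R7,R8}
Step 13: reserve R9 C 9 -> on_hand[A=37 B=25 C=37] avail[A=37 B=9 C=13] open={R4,R6,R7,R8,R9}
Step 14: reserve R10 A 6 -> on_hand[A=37 B=25 C=37] avail[A=31 B=9 C=13] open={R10,R4,R6,R7,R8,R9}

Answer: A: 31
B: 9
C: 13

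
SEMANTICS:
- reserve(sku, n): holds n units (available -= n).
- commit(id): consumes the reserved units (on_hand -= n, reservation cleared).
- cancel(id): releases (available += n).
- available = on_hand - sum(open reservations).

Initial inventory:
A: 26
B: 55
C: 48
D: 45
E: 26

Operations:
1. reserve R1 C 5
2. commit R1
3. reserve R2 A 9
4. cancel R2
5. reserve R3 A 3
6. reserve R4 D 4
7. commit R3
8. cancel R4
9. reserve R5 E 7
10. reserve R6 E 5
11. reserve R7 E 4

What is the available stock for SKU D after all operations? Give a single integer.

Answer: 45

Derivation:
Step 1: reserve R1 C 5 -> on_hand[A=26 B=55 C=48 D=45 E=26] avail[A=26 B=55 C=43 D=45 E=26] open={R1}
Step 2: commit R1 -> on_hand[A=26 B=55 C=43 D=45 E=26] avail[A=26 B=55 C=43 D=45 E=26] open={}
Step 3: reserve R2 A 9 -> on_hand[A=26 B=55 C=43 D=45 E=26] avail[A=17 B=55 C=43 D=45 E=26] open={R2}
Step 4: cancel R2 -> on_hand[A=26 B=55 C=43 D=45 E=26] avail[A=26 B=55 C=43 D=45 E=26] open={}
Step 5: reserve R3 A 3 -> on_hand[A=26 B=55 C=43 D=45 E=26] avail[A=23 B=55 C=43 D=45 E=26] open={R3}
Step 6: reserve R4 D 4 -> on_hand[A=26 B=55 C=43 D=45 E=26] avail[A=23 B=55 C=43 D=41 E=26] open={R3,R4}
Step 7: commit R3 -> on_hand[A=23 B=55 C=43 D=45 E=26] avail[A=23 B=55 C=43 D=41 E=26] open={R4}
Step 8: cancel R4 -> on_hand[A=23 B=55 C=43 D=45 E=26] avail[A=23 B=55 C=43 D=45 E=26] open={}
Step 9: reserve R5 E 7 -> on_hand[A=23 B=55 C=43 D=45 E=26] avail[A=23 B=55 C=43 D=45 E=19] open={R5}
Step 10: reserve R6 E 5 -> on_hand[A=23 B=55 C=43 D=45 E=26] avail[A=23 B=55 C=43 D=45 E=14] open={R5,R6}
Step 11: reserve R7 E 4 -> on_hand[A=23 B=55 C=43 D=45 E=26] avail[A=23 B=55 C=43 D=45 E=10] open={R5,R6,R7}
Final available[D] = 45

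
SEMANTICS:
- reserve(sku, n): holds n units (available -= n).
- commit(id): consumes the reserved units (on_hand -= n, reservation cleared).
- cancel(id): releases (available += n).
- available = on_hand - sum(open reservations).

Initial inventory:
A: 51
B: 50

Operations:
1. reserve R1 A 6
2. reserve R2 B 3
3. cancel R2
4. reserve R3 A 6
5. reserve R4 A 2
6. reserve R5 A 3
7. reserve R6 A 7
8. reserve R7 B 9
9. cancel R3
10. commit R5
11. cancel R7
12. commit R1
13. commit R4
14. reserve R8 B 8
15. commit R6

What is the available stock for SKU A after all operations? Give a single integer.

Answer: 33

Derivation:
Step 1: reserve R1 A 6 -> on_hand[A=51 B=50] avail[A=45 B=50] open={R1}
Step 2: reserve R2 B 3 -> on_hand[A=51 B=50] avail[A=45 B=47] open={R1,R2}
Step 3: cancel R2 -> on_hand[A=51 B=50] avail[A=45 B=50] open={R1}
Step 4: reserve R3 A 6 -> on_hand[A=51 B=50] avail[A=39 B=50] open={R1,R3}
Step 5: reserve R4 A 2 -> on_hand[A=51 B=50] avail[A=37 B=50] open={R1,R3,R4}
Step 6: reserve R5 A 3 -> on_hand[A=51 B=50] avail[A=34 B=50] open={R1,R3,R4,R5}
Step 7: reserve R6 A 7 -> on_hand[A=51 B=50] avail[A=27 B=50] open={R1,R3,R4,R5,R6}
Step 8: reserve R7 B 9 -> on_hand[A=51 B=50] avail[A=27 B=41] open={R1,R3,R4,R5,R6,R7}
Step 9: cancel R3 -> on_hand[A=51 B=50] avail[A=33 B=41] open={R1,R4,R5,R6,R7}
Step 10: commit R5 -> on_hand[A=48 B=50] avail[A=33 B=41] open={R1,R4,R6,R7}
Step 11: cancel R7 -> on_hand[A=48 B=50] avail[A=33 B=50] open={R1,R4,R6}
Step 12: commit R1 -> on_hand[A=42 B=50] avail[A=33 B=50] open={R4,R6}
Step 13: commit R4 -> on_hand[A=40 B=50] avail[A=33 B=50] open={R6}
Step 14: reserve R8 B 8 -> on_hand[A=40 B=50] avail[A=33 B=42] open={R6,R8}
Step 15: commit R6 -> on_hand[A=33 B=50] avail[A=33 B=42] open={R8}
Final available[A] = 33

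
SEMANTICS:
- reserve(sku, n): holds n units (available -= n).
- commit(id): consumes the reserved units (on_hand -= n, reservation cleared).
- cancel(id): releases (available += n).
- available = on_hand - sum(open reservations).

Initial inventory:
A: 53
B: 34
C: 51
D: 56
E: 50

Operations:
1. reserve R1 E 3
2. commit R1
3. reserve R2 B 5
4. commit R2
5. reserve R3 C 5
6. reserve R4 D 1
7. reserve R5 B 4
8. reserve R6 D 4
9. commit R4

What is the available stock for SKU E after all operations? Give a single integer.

Answer: 47

Derivation:
Step 1: reserve R1 E 3 -> on_hand[A=53 B=34 C=51 D=56 E=50] avail[A=53 B=34 C=51 D=56 E=47] open={R1}
Step 2: commit R1 -> on_hand[A=53 B=34 C=51 D=56 E=47] avail[A=53 B=34 C=51 D=56 E=47] open={}
Step 3: reserve R2 B 5 -> on_hand[A=53 B=34 C=51 D=56 E=47] avail[A=53 B=29 C=51 D=56 E=47] open={R2}
Step 4: commit R2 -> on_hand[A=53 B=29 C=51 D=56 E=47] avail[A=53 B=29 C=51 D=56 E=47] open={}
Step 5: reserve R3 C 5 -> on_hand[A=53 B=29 C=51 D=56 E=47] avail[A=53 B=29 C=46 D=56 E=47] open={R3}
Step 6: reserve R4 D 1 -> on_hand[A=53 B=29 C=51 D=56 E=47] avail[A=53 B=29 C=46 D=55 E=47] open={R3,R4}
Step 7: reserve R5 B 4 -> on_hand[A=53 B=29 C=51 D=56 E=47] avail[A=53 B=25 C=46 D=55 E=47] open={R3,R4,R5}
Step 8: reserve R6 D 4 -> on_hand[A=53 B=29 C=51 D=56 E=47] avail[A=53 B=25 C=46 D=51 E=47] open={R3,R4,R5,R6}
Step 9: commit R4 -> on_hand[A=53 B=29 C=51 D=55 E=47] avail[A=53 B=25 C=46 D=51 E=47] open={R3,R5,R6}
Final available[E] = 47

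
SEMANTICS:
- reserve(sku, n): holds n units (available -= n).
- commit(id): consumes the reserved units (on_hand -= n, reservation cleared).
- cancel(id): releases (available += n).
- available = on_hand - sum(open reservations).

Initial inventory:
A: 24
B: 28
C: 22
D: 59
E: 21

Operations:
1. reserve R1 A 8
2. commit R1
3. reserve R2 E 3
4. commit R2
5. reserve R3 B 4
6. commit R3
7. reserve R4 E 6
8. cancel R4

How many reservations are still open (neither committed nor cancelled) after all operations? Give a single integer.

Step 1: reserve R1 A 8 -> on_hand[A=24 B=28 C=22 D=59 E=21] avail[A=16 B=28 C=22 D=59 E=21] open={R1}
Step 2: commit R1 -> on_hand[A=16 B=28 C=22 D=59 E=21] avail[A=16 B=28 C=22 D=59 E=21] open={}
Step 3: reserve R2 E 3 -> on_hand[A=16 B=28 C=22 D=59 E=21] avail[A=16 B=28 C=22 D=59 E=18] open={R2}
Step 4: commit R2 -> on_hand[A=16 B=28 C=22 D=59 E=18] avail[A=16 B=28 C=22 D=59 E=18] open={}
Step 5: reserve R3 B 4 -> on_hand[A=16 B=28 C=22 D=59 E=18] avail[A=16 B=24 C=22 D=59 E=18] open={R3}
Step 6: commit R3 -> on_hand[A=16 B=24 C=22 D=59 E=18] avail[A=16 B=24 C=22 D=59 E=18] open={}
Step 7: reserve R4 E 6 -> on_hand[A=16 B=24 C=22 D=59 E=18] avail[A=16 B=24 C=22 D=59 E=12] open={R4}
Step 8: cancel R4 -> on_hand[A=16 B=24 C=22 D=59 E=18] avail[A=16 B=24 C=22 D=59 E=18] open={}
Open reservations: [] -> 0

Answer: 0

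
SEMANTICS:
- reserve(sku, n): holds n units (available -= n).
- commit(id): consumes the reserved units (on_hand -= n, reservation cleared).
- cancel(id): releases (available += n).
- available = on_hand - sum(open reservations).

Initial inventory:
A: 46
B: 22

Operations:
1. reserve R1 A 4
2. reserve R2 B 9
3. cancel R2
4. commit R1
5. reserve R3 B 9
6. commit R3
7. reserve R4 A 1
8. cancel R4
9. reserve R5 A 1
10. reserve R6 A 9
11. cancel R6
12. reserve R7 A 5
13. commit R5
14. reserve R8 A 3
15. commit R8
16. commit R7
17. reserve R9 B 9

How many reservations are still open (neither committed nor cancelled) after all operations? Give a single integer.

Answer: 1

Derivation:
Step 1: reserve R1 A 4 -> on_hand[A=46 B=22] avail[A=42 B=22] open={R1}
Step 2: reserve R2 B 9 -> on_hand[A=46 B=22] avail[A=42 B=13] open={R1,R2}
Step 3: cancel R2 -> on_hand[A=46 B=22] avail[A=42 B=22] open={R1}
Step 4: commit R1 -> on_hand[A=42 B=22] avail[A=42 B=22] open={}
Step 5: reserve R3 B 9 -> on_hand[A=42 B=22] avail[A=42 B=13] open={R3}
Step 6: commit R3 -> on_hand[A=42 B=13] avail[A=42 B=13] open={}
Step 7: reserve R4 A 1 -> on_hand[A=42 B=13] avail[A=41 B=13] open={R4}
Step 8: cancel R4 -> on_hand[A=42 B=13] avail[A=42 B=13] open={}
Step 9: reserve R5 A 1 -> on_hand[A=42 B=13] avail[A=41 B=13] open={R5}
Step 10: reserve R6 A 9 -> on_hand[A=42 B=13] avail[A=32 B=13] open={R5,R6}
Step 11: cancel R6 -> on_hand[A=42 B=13] avail[A=41 B=13] open={R5}
Step 12: reserve R7 A 5 -> on_hand[A=42 B=13] avail[A=36 B=13] open={R5,R7}
Step 13: commit R5 -> on_hand[A=41 B=13] avail[A=36 B=13] open={R7}
Step 14: reserve R8 A 3 -> on_hand[A=41 B=13] avail[A=33 B=13] open={R7,R8}
Step 15: commit R8 -> on_hand[A=38 B=13] avail[A=33 B=13] open={R7}
Step 16: commit R7 -> on_hand[A=33 B=13] avail[A=33 B=13] open={}
Step 17: reserve R9 B 9 -> on_hand[A=33 B=13] avail[A=33 B=4] open={R9}
Open reservations: ['R9'] -> 1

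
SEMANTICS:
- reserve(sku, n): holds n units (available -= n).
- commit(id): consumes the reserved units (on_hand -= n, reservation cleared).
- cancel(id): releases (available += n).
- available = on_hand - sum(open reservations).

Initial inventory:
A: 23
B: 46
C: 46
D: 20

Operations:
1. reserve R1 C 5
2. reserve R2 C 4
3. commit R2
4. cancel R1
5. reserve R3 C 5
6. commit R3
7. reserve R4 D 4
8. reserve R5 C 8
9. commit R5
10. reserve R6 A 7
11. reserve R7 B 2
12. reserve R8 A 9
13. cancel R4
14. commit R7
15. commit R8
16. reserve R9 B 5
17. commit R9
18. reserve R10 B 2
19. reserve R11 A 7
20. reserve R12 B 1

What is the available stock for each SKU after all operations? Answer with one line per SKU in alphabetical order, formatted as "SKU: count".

Answer: A: 0
B: 36
C: 29
D: 20

Derivation:
Step 1: reserve R1 C 5 -> on_hand[A=23 B=46 C=46 D=20] avail[A=23 B=46 C=41 D=20] open={R1}
Step 2: reserve R2 C 4 -> on_hand[A=23 B=46 C=46 D=20] avail[A=23 B=46 C=37 D=20] open={R1,R2}
Step 3: commit R2 -> on_hand[A=23 B=46 C=42 D=20] avail[A=23 B=46 C=37 D=20] open={R1}
Step 4: cancel R1 -> on_hand[A=23 B=46 C=42 D=20] avail[A=23 B=46 C=42 D=20] open={}
Step 5: reserve R3 C 5 -> on_hand[A=23 B=46 C=42 D=20] avail[A=23 B=46 C=37 D=20] open={R3}
Step 6: commit R3 -> on_hand[A=23 B=46 C=37 D=20] avail[A=23 B=46 C=37 D=20] open={}
Step 7: reserve R4 D 4 -> on_hand[A=23 B=46 C=37 D=20] avail[A=23 B=46 C=37 D=16] open={R4}
Step 8: reserve R5 C 8 -> on_hand[A=23 B=46 C=37 D=20] avail[A=23 B=46 C=29 D=16] open={R4,R5}
Step 9: commit R5 -> on_hand[A=23 B=46 C=29 D=20] avail[A=23 B=46 C=29 D=16] open={R4}
Step 10: reserve R6 A 7 -> on_hand[A=23 B=46 C=29 D=20] avail[A=16 B=46 C=29 D=16] open={R4,R6}
Step 11: reserve R7 B 2 -> on_hand[A=23 B=46 C=29 D=20] avail[A=16 B=44 C=29 D=16] open={R4,R6,R7}
Step 12: reserve R8 A 9 -> on_hand[A=23 B=46 C=29 D=20] avail[A=7 B=44 C=29 D=16] open={R4,R6,R7,R8}
Step 13: cancel R4 -> on_hand[A=23 B=46 C=29 D=20] avail[A=7 B=44 C=29 D=20] open={R6,R7,R8}
Step 14: commit R7 -> on_hand[A=23 B=44 C=29 D=20] avail[A=7 B=44 C=29 D=20] open={R6,R8}
Step 15: commit R8 -> on_hand[A=14 B=44 C=29 D=20] avail[A=7 B=44 C=29 D=20] open={R6}
Step 16: reserve R9 B 5 -> on_hand[A=14 B=44 C=29 D=20] avail[A=7 B=39 C=29 D=20] open={R6,R9}
Step 17: commit R9 -> on_hand[A=14 B=39 C=29 D=20] avail[A=7 B=39 C=29 D=20] open={R6}
Step 18: reserve R10 B 2 -> on_hand[A=14 B=39 C=29 D=20] avail[A=7 B=37 C=29 D=20] open={R10,R6}
Step 19: reserve R11 A 7 -> on_hand[A=14 B=39 C=29 D=20] avail[A=0 B=37 C=29 D=20] open={R10,R11,R6}
Step 20: reserve R12 B 1 -> on_hand[A=14 B=39 C=29 D=20] avail[A=0 B=36 C=29 D=20] open={R10,R11,R12,R6}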